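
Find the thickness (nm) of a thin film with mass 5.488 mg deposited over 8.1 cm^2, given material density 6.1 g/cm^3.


Convert: m = 5.488 mg = 5.4880e-06 kg, A = 8.1 cm^2 = 8.1000e-04 m^2, rho = 6.1 g/cm^3 = 6100 kg/m^3
t = m / (A * rho)
t = 5.4880e-06 / (8.1000e-04 * 6100)
t = 1.1107e-06 m = 1110.7 nm

1110.7


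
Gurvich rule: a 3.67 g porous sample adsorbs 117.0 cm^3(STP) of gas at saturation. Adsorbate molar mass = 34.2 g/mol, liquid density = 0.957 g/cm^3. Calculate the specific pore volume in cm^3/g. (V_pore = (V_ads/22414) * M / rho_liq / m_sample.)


Moles adsorbed n = V_ads / 22414 = 117.0 / 22414 = 5.219952e-03 mol
Liquid volume V_liq = n * M / rho_liq = 5.219952e-03 * 34.2 / 0.957 = 0.18654 cm^3
Specific pore volume V_pore = V_liq / m_sample = 0.18654 / 3.67
V_pore = 0.0508 cm^3/g

0.0508


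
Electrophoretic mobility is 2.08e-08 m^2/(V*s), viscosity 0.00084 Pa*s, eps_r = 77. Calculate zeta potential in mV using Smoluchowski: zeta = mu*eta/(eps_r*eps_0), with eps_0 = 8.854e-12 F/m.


Smoluchowski equation: zeta = mu * eta / (eps_r * eps_0)
zeta = 2.08e-08 * 0.00084 / (77 * 8.854e-12)
zeta = 0.025628 V = 25.63 mV

25.63


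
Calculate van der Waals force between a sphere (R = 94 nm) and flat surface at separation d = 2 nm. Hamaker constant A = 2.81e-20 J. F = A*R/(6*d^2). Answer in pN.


Convert to SI: R = 94 nm = 9.4e-08 m, d = 2 nm = 2e-09 m
F = A * R / (6 * d^2)
F = 2.81e-20 * 9.4e-08 / (6 * (2e-09)^2)
F = 1.10058e-10 N = 110.058 pN

110.058


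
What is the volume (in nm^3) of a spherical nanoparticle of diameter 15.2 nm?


Radius r = 15.2/2 = 7.6 nm
Volume V = (4/3) * pi * r^3
V = (4/3) * pi * (7.6)^3
V = 1838.78 nm^3

1838.78


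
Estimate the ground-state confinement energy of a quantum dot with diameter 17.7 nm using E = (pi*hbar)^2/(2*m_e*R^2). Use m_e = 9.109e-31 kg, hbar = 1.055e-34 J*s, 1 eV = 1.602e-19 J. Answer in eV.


Radius R = 17.7/2 = 8.85 nm = 8.85e-09 m
E = (pi * 1.055e-34)^2 / (2 * 9.109e-31 * (8.85e-09)^2)
E(J) = 7.6987e-22
E = E(J) / 1.602e-19 = 0.0048 eV

0.0048


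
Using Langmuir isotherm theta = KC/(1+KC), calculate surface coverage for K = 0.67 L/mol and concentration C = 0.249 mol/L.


Langmuir isotherm: theta = K*C / (1 + K*C)
K*C = 0.67 * 0.249 = 0.16683
theta = 0.16683 / (1 + 0.16683) = 0.16683 / 1.16683
theta = 0.143

0.143


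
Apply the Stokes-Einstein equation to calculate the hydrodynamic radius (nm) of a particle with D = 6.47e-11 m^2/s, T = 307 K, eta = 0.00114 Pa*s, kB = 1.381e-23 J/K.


Stokes-Einstein: R = kB*T / (6*pi*eta*D)
R = 1.381e-23 * 307 / (6 * pi * 0.00114 * 6.47e-11)
R = 3.04945e-09 m = 3.05 nm

3.05


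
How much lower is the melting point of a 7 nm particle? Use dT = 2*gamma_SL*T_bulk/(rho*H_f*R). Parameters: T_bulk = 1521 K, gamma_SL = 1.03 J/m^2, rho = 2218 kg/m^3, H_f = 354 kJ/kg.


Radius R = 7/2 = 3.5 nm = 3.5e-09 m
Convert H_f = 354 kJ/kg = 354000 J/kg
dT = 2 * gamma_SL * T_bulk / (rho * H_f * R)
dT = 2 * 1.03 * 1521 / (2218 * 354000 * 3.5e-09)
dT = 1140.2 K

1140.2


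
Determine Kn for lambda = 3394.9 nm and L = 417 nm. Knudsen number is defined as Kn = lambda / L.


Knudsen number Kn = lambda / L
Kn = 3394.9 / 417
Kn = 8.1412

8.1412


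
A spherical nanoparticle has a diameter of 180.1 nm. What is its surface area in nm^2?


Radius r = 180.1/2 = 90.05 nm
Surface area SA = 4 * pi * r^2
SA = 4 * pi * (90.05)^2
SA = 101900.73 nm^2

101900.73


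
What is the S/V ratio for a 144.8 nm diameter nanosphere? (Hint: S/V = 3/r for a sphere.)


Radius r = 144.8/2 = 72.4 nm
S/V = 3 / r = 3 / 72.4
S/V = 0.0414 nm^-1

0.0414


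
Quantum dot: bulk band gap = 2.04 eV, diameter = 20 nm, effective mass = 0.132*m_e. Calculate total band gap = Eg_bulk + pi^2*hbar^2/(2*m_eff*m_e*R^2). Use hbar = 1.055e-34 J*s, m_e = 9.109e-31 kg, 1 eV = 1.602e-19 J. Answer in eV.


Radius R = 20/2 nm = 1e-08 m
Confinement energy dE = pi^2 * hbar^2 / (2 * m_eff * m_e * R^2)
dE = pi^2 * (1.055e-34)^2 / (2 * 0.132 * 9.109e-31 * (1e-08)^2) J, divided by 1.602e-19 J/eV
dE = 0.0285 eV
Total band gap = E_g(bulk) + dE = 2.04 + 0.0285 = 2.0685 eV

2.0685


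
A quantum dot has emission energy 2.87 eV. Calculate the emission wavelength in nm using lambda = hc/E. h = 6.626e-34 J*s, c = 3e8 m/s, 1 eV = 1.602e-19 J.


Convert energy: E = 2.87 eV = 2.87 * 1.602e-19 = 4.59774e-19 J
lambda = h*c / E = 6.626e-34 * 3e8 / 4.59774e-19
lambda = 4.32343e-07 m = 432.3 nm

432.3


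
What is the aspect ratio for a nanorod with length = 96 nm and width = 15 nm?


Aspect ratio AR = length / diameter
AR = 96 / 15
AR = 6.4

6.4


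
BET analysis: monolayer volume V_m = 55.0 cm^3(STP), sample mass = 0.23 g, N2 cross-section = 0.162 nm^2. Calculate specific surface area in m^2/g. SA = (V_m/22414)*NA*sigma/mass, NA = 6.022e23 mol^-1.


Number of moles in monolayer = V_m / 22414 = 55.0 / 22414 = 0.00245382
Number of molecules = moles * NA = 0.00245382 * 6.022e23
SA = molecules * sigma / mass
SA = (55.0 / 22414) * 6.022e23 * 0.162e-18 / 0.23
SA = 1040.8 m^2/g

1040.8


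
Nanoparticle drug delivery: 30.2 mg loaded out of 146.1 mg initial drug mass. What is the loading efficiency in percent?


Drug loading efficiency = (drug loaded / drug initial) * 100
DLE = 30.2 / 146.1 * 100
DLE = 0.2067 * 100
DLE = 20.67%

20.67


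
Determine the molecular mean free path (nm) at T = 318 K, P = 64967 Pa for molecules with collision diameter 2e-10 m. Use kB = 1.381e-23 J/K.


Mean free path: lambda = kB*T / (sqrt(2) * pi * d^2 * P)
lambda = 1.381e-23 * 318 / (sqrt(2) * pi * (2e-10)^2 * 64967)
lambda = 3.80367e-07 m
lambda = 380.37 nm

380.37


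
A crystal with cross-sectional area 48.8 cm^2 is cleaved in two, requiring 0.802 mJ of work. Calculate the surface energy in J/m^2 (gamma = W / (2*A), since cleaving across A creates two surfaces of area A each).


Convert: A = 48.8 cm^2 = 0.00488 m^2, W = 0.802 mJ = 0.000802 J
Cleaving exposes two faces of area A, so total new surface = 2*A and gamma = W / (2*A)
gamma = 0.000802 / (2 * 0.00488)
gamma = 0.082 J/m^2

0.082


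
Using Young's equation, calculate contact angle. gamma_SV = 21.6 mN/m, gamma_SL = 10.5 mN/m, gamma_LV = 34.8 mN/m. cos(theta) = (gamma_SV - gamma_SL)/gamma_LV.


cos(theta) = (gamma_SV - gamma_SL) / gamma_LV
cos(theta) = (21.6 - 10.5) / 34.8
cos(theta) = 0.318966
theta = arccos(0.318966) = 71.4 degrees

71.4


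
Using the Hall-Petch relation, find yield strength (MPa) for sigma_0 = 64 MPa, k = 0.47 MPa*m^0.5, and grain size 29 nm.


d = 29 nm = 2.9e-08 m
sqrt(d) = 0.0001702939
Hall-Petch contribution = k / sqrt(d) = 0.47 / 0.0001702939 = 2759.9 MPa
sigma = sigma_0 + k/sqrt(d) = 64 + 2759.9 = 2823.9 MPa

2823.9


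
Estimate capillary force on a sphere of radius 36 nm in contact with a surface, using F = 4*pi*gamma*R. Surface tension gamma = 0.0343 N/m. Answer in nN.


Convert radius: R = 36 nm = 3.6e-08 m
F = 4 * pi * gamma * R
F = 4 * pi * 0.0343 * 3.6e-08
F = 1.5517e-08 N = 15.517 nN

15.517


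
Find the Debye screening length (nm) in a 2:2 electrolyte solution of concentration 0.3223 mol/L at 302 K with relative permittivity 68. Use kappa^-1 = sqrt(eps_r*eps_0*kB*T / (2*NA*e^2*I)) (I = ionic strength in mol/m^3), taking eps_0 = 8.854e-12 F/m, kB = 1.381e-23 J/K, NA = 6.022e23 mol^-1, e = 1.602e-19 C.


Ionic strength I = 0.3223 * 2^2 * 1000 = 1289.2 mol/m^3
kappa^-1 = sqrt(68 * 8.854e-12 * 1.381e-23 * 302 / (2 * 6.022e23 * (1.602e-19)^2 * 1289.2))
kappa^-1 = 0.251 nm

0.251


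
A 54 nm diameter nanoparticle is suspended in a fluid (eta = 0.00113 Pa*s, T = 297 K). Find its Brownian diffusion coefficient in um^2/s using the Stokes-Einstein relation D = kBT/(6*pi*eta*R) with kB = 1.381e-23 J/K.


Radius R = 54/2 = 27 nm = 2.7e-08 m
D = kB*T / (6*pi*eta*R)
D = 1.381e-23 * 297 / (6 * pi * 0.00113 * 2.7e-08)
D = 7.13193e-12 m^2/s = 7.132 um^2/s

7.132


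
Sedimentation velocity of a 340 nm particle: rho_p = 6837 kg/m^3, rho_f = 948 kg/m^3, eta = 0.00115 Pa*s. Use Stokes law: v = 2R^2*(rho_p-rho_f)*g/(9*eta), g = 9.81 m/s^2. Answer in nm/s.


Radius R = 340/2 nm = 1.7e-07 m
Density difference = 6837 - 948 = 5889 kg/m^3
v = 2 * R^2 * (rho_p - rho_f) * g / (9 * eta)
v = 2 * (1.7e-07)^2 * 5889 * 9.81 / (9 * 0.00115)
v = 3.22625e-07 m/s = 322.625 nm/s

322.625


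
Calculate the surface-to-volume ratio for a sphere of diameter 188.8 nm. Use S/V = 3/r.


Radius r = 188.8/2 = 94.4 nm
S/V = 3 / r = 3 / 94.4
S/V = 0.0318 nm^-1

0.0318


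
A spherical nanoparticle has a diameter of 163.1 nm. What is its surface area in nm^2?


Radius r = 163.1/2 = 81.55 nm
Surface area SA = 4 * pi * r^2
SA = 4 * pi * (81.55)^2
SA = 83571.42 nm^2

83571.42


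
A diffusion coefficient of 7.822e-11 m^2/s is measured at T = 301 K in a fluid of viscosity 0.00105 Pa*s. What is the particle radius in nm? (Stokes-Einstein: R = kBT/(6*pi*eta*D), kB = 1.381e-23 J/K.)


Stokes-Einstein: R = kB*T / (6*pi*eta*D)
R = 1.381e-23 * 301 / (6 * pi * 0.00105 * 7.822e-11)
R = 2.68505e-09 m = 2.69 nm

2.69


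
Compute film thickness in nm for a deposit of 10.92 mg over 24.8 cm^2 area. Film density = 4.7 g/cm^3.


Convert: m = 10.92 mg = 1.0920e-05 kg, A = 24.8 cm^2 = 2.4800e-03 m^2, rho = 4.7 g/cm^3 = 4700 kg/m^3
t = m / (A * rho)
t = 1.0920e-05 / (2.4800e-03 * 4700)
t = 9.3686e-07 m = 936.9 nm

936.9


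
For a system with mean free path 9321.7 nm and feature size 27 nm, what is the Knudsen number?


Knudsen number Kn = lambda / L
Kn = 9321.7 / 27
Kn = 345.2481

345.2481


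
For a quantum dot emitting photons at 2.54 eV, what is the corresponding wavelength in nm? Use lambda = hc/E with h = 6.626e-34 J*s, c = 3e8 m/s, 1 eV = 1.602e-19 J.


Convert energy: E = 2.54 eV = 2.54 * 1.602e-19 = 4.06908e-19 J
lambda = h*c / E = 6.626e-34 * 3e8 / 4.06908e-19
lambda = 4.88513e-07 m = 488.5 nm

488.5


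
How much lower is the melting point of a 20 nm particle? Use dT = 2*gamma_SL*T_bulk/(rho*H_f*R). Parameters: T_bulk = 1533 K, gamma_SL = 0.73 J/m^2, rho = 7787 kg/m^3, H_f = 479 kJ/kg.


Radius R = 20/2 = 10 nm = 1e-08 m
Convert H_f = 479 kJ/kg = 479000 J/kg
dT = 2 * gamma_SL * T_bulk / (rho * H_f * R)
dT = 2 * 0.73 * 1533 / (7787 * 479000 * 1e-08)
dT = 60.0 K

60.0


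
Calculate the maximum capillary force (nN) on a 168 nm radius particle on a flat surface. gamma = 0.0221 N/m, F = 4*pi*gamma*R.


Convert radius: R = 168 nm = 1.68e-07 m
F = 4 * pi * gamma * R
F = 4 * pi * 0.0221 * 1.68e-07
F = 4.66564e-08 N = 46.6564 nN

46.6564


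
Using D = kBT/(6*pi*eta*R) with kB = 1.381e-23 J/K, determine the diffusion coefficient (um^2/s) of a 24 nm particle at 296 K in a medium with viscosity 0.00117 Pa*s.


Radius R = 24/2 = 12 nm = 1.2e-08 m
D = kB*T / (6*pi*eta*R)
D = 1.381e-23 * 296 / (6 * pi * 0.00117 * 1.2e-08)
D = 1.5446e-11 m^2/s = 15.446 um^2/s

15.446


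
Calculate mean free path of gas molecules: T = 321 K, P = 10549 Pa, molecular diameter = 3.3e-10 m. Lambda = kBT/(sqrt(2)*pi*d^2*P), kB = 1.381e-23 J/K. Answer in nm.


Mean free path: lambda = kB*T / (sqrt(2) * pi * d^2 * P)
lambda = 1.381e-23 * 321 / (sqrt(2) * pi * (3.3e-10)^2 * 10549)
lambda = 8.6855e-07 m
lambda = 868.55 nm

868.55


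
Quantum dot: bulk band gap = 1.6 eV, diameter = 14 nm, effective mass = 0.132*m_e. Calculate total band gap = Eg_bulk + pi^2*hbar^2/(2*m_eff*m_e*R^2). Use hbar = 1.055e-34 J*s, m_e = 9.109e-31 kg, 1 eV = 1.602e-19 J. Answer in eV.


Radius R = 14/2 nm = 7e-09 m
Confinement energy dE = pi^2 * hbar^2 / (2 * m_eff * m_e * R^2)
dE = pi^2 * (1.055e-34)^2 / (2 * 0.132 * 9.109e-31 * (7e-09)^2) J, divided by 1.602e-19 J/eV
dE = 0.0582 eV
Total band gap = E_g(bulk) + dE = 1.6 + 0.0582 = 1.6582 eV

1.6582


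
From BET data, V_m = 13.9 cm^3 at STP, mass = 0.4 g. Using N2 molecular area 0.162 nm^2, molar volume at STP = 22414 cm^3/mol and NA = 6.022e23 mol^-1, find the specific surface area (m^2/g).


Number of moles in monolayer = V_m / 22414 = 13.9 / 22414 = 0.00062015
Number of molecules = moles * NA = 0.00062015 * 6.022e23
SA = molecules * sigma / mass
SA = (13.9 / 22414) * 6.022e23 * 0.162e-18 / 0.4
SA = 151.2 m^2/g

151.2


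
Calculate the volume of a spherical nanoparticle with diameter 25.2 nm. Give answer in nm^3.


Radius r = 25.2/2 = 12.6 nm
Volume V = (4/3) * pi * r^3
V = (4/3) * pi * (12.6)^3
V = 8379.16 nm^3

8379.16


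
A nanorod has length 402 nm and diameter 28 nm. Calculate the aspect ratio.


Aspect ratio AR = length / diameter
AR = 402 / 28
AR = 14.36

14.36


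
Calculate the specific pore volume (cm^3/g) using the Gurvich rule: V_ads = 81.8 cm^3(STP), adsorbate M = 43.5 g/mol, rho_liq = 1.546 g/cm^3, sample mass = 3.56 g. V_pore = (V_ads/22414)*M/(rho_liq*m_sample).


Moles adsorbed n = V_ads / 22414 = 81.8 / 22414 = 3.649505e-03 mol
Liquid volume V_liq = n * M / rho_liq = 3.649505e-03 * 43.5 / 1.546 = 0.10269 cm^3
Specific pore volume V_pore = V_liq / m_sample = 0.10269 / 3.56
V_pore = 0.0288 cm^3/g

0.0288


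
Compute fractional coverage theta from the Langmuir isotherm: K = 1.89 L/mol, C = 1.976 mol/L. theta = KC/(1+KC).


Langmuir isotherm: theta = K*C / (1 + K*C)
K*C = 1.89 * 1.976 = 3.73464
theta = 3.73464 / (1 + 3.73464) = 3.73464 / 4.73464
theta = 0.7888

0.7888


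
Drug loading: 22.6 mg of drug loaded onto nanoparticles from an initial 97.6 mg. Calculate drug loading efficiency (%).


Drug loading efficiency = (drug loaded / drug initial) * 100
DLE = 22.6 / 97.6 * 100
DLE = 0.2316 * 100
DLE = 23.16%

23.16


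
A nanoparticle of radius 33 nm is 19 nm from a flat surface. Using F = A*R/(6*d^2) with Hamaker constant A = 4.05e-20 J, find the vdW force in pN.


Convert to SI: R = 33 nm = 3.3e-08 m, d = 19 nm = 1.9e-08 m
F = A * R / (6 * d^2)
F = 4.05e-20 * 3.3e-08 / (6 * (1.9e-08)^2)
F = 6.17036e-13 N = 0.617 pN

0.617


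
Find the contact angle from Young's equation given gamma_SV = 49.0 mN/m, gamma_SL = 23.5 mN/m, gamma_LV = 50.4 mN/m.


cos(theta) = (gamma_SV - gamma_SL) / gamma_LV
cos(theta) = (49.0 - 23.5) / 50.4
cos(theta) = 0.505952
theta = arccos(0.505952) = 59.61 degrees

59.61


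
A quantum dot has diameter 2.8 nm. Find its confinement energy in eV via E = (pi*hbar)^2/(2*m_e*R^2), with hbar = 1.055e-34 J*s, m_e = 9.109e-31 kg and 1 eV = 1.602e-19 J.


Radius R = 2.8/2 = 1.4 nm = 1.4e-09 m
E = (pi * 1.055e-34)^2 / (2 * 9.109e-31 * (1.4e-09)^2)
E(J) = 3.07644e-20
E = E(J) / 1.602e-19 = 0.192 eV

0.192


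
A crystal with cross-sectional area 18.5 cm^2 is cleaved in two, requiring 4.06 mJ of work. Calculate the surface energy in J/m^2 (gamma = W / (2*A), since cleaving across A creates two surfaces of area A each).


Convert: A = 18.5 cm^2 = 0.00185 m^2, W = 4.06 mJ = 0.00406 J
Cleaving exposes two faces of area A, so total new surface = 2*A and gamma = W / (2*A)
gamma = 0.00406 / (2 * 0.00185)
gamma = 1.097 J/m^2

1.097


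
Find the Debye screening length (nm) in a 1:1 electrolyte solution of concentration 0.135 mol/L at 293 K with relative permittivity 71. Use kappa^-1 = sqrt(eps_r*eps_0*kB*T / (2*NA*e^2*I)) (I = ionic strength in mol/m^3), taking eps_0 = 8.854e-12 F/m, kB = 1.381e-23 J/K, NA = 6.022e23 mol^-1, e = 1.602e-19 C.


Ionic strength I = 0.135 * 1^2 * 1000 = 135 mol/m^3
kappa^-1 = sqrt(71 * 8.854e-12 * 1.381e-23 * 293 / (2 * 6.022e23 * (1.602e-19)^2 * 135))
kappa^-1 = 0.781 nm

0.781


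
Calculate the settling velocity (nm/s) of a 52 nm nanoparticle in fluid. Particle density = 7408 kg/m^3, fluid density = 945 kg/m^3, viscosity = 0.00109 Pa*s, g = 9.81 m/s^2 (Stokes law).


Radius R = 52/2 nm = 2.6e-08 m
Density difference = 7408 - 945 = 6463 kg/m^3
v = 2 * R^2 * (rho_p - rho_f) * g / (9 * eta)
v = 2 * (2.6e-08)^2 * 6463 * 9.81 / (9 * 0.00109)
v = 8.73798e-09 m/s = 8.738 nm/s

8.738


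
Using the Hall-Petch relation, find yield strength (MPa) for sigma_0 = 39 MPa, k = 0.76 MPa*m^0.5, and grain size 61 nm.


d = 61 nm = 6.1e-08 m
sqrt(d) = 0.0002469818
Hall-Petch contribution = k / sqrt(d) = 0.76 / 0.0002469818 = 3077.2 MPa
sigma = sigma_0 + k/sqrt(d) = 39 + 3077.2 = 3116.2 MPa

3116.2


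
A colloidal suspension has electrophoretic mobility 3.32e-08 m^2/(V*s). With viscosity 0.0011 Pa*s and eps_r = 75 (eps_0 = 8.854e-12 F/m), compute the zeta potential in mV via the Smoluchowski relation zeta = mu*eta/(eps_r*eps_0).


Smoluchowski equation: zeta = mu * eta / (eps_r * eps_0)
zeta = 3.32e-08 * 0.0011 / (75 * 8.854e-12)
zeta = 0.054996 V = 55.0 mV

55.0


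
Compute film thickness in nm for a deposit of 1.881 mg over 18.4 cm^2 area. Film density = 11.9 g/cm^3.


Convert: m = 1.881 mg = 1.8810e-06 kg, A = 18.4 cm^2 = 1.8400e-03 m^2, rho = 11.9 g/cm^3 = 11900 kg/m^3
t = m / (A * rho)
t = 1.8810e-06 / (1.8400e-03 * 11900)
t = 8.5906e-08 m = 85.9 nm

85.9


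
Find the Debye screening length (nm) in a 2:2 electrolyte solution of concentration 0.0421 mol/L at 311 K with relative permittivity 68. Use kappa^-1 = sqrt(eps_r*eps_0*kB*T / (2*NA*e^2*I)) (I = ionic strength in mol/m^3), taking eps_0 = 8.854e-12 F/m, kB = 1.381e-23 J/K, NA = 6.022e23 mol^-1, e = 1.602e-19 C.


Ionic strength I = 0.0421 * 2^2 * 1000 = 168.4 mol/m^3
kappa^-1 = sqrt(68 * 8.854e-12 * 1.381e-23 * 311 / (2 * 6.022e23 * (1.602e-19)^2 * 168.4))
kappa^-1 = 0.705 nm

0.705


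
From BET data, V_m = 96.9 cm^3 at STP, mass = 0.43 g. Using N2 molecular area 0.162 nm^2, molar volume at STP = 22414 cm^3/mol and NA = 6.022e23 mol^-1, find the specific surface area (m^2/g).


Number of moles in monolayer = V_m / 22414 = 96.9 / 22414 = 0.00432319
Number of molecules = moles * NA = 0.00432319 * 6.022e23
SA = molecules * sigma / mass
SA = (96.9 / 22414) * 6.022e23 * 0.162e-18 / 0.43
SA = 980.8 m^2/g

980.8


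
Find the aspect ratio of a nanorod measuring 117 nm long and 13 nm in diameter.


Aspect ratio AR = length / diameter
AR = 117 / 13
AR = 9.0

9.0


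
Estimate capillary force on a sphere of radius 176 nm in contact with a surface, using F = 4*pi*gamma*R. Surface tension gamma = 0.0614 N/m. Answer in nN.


Convert radius: R = 176 nm = 1.76e-07 m
F = 4 * pi * gamma * R
F = 4 * pi * 0.0614 * 1.76e-07
F = 1.35797e-07 N = 135.7972 nN

135.7972


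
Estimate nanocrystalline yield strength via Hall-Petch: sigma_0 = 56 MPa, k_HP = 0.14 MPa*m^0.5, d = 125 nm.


d = 125 nm = 1.25e-07 m
sqrt(d) = 0.0003535534
Hall-Petch contribution = k / sqrt(d) = 0.14 / 0.0003535534 = 396.0 MPa
sigma = sigma_0 + k/sqrt(d) = 56 + 396.0 = 452.0 MPa

452.0


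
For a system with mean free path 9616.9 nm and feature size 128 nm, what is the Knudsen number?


Knudsen number Kn = lambda / L
Kn = 9616.9 / 128
Kn = 75.132

75.132


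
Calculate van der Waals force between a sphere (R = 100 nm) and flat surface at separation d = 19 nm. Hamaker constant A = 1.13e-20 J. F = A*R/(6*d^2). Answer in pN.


Convert to SI: R = 100 nm = 1e-07 m, d = 19 nm = 1.9e-08 m
F = A * R / (6 * d^2)
F = 1.13e-20 * 1e-07 / (6 * (1.9e-08)^2)
F = 5.21699e-13 N = 0.522 pN

0.522


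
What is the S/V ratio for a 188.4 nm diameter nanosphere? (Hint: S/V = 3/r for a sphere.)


Radius r = 188.4/2 = 94.2 nm
S/V = 3 / r = 3 / 94.2
S/V = 0.0318 nm^-1

0.0318


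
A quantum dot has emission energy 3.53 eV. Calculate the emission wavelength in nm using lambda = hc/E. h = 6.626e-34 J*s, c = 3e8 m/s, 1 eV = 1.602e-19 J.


Convert energy: E = 3.53 eV = 3.53 * 1.602e-19 = 5.65506e-19 J
lambda = h*c / E = 6.626e-34 * 3e8 / 5.65506e-19
lambda = 3.51508e-07 m = 351.5 nm

351.5


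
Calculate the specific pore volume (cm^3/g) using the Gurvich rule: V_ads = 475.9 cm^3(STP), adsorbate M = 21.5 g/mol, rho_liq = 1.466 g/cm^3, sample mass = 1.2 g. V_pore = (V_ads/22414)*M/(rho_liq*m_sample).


Moles adsorbed n = V_ads / 22414 = 475.9 / 22414 = 2.123227e-02 mol
Liquid volume V_liq = n * M / rho_liq = 2.123227e-02 * 21.5 / 1.466 = 0.31139 cm^3
Specific pore volume V_pore = V_liq / m_sample = 0.31139 / 1.2
V_pore = 0.2595 cm^3/g

0.2595


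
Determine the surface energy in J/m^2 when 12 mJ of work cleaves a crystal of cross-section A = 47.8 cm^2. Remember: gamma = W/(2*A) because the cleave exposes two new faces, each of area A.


Convert: A = 47.8 cm^2 = 0.00478 m^2, W = 12 mJ = 0.012 J
Cleaving exposes two faces of area A, so total new surface = 2*A and gamma = W / (2*A)
gamma = 0.012 / (2 * 0.00478)
gamma = 1.255 J/m^2

1.255


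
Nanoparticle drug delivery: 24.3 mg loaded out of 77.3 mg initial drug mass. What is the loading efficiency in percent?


Drug loading efficiency = (drug loaded / drug initial) * 100
DLE = 24.3 / 77.3 * 100
DLE = 0.3144 * 100
DLE = 31.44%

31.44


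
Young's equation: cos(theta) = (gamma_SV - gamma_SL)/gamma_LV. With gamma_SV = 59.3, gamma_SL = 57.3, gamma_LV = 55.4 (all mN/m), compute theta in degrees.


cos(theta) = (gamma_SV - gamma_SL) / gamma_LV
cos(theta) = (59.3 - 57.3) / 55.4
cos(theta) = 0.036101
theta = arccos(0.036101) = 87.93 degrees

87.93


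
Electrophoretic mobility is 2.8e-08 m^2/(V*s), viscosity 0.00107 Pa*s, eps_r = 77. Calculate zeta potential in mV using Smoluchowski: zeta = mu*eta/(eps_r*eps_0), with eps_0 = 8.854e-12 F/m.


Smoluchowski equation: zeta = mu * eta / (eps_r * eps_0)
zeta = 2.8e-08 * 0.00107 / (77 * 8.854e-12)
zeta = 0.043945 V = 43.95 mV

43.95


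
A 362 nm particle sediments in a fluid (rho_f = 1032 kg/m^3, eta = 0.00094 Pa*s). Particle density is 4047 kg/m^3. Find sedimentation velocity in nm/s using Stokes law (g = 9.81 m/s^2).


Radius R = 362/2 nm = 1.81e-07 m
Density difference = 4047 - 1032 = 3015 kg/m^3
v = 2 * R^2 * (rho_p - rho_f) * g / (9 * eta)
v = 2 * (1.81e-07)^2 * 3015 * 9.81 / (9 * 0.00094)
v = 2.29073e-07 m/s = 229.0726 nm/s

229.0726


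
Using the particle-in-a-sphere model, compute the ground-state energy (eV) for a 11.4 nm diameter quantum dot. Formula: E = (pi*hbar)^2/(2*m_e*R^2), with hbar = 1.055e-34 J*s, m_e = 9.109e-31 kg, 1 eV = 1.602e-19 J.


Radius R = 11.4/2 = 5.7 nm = 5.7e-09 m
E = (pi * 1.055e-34)^2 / (2 * 9.109e-31 * (5.7e-09)^2)
E(J) = 1.8559e-21
E = E(J) / 1.602e-19 = 0.0116 eV

0.0116


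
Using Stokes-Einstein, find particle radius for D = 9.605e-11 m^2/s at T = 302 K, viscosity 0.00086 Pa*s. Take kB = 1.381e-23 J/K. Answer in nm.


Stokes-Einstein: R = kB*T / (6*pi*eta*D)
R = 1.381e-23 * 302 / (6 * pi * 0.00086 * 9.605e-11)
R = 2.67857e-09 m = 2.68 nm

2.68


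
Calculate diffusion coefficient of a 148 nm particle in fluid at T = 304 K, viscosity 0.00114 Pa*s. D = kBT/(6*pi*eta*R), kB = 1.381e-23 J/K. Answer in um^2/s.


Radius R = 148/2 = 74 nm = 7.4e-08 m
D = kB*T / (6*pi*eta*R)
D = 1.381e-23 * 304 / (6 * pi * 0.00114 * 7.4e-08)
D = 2.64016e-12 m^2/s = 2.64 um^2/s

2.64


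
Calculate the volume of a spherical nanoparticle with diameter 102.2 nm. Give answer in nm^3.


Radius r = 102.2/2 = 51.1 nm
Volume V = (4/3) * pi * r^3
V = (4/3) * pi * (51.1)^3
V = 558922.14 nm^3

558922.14


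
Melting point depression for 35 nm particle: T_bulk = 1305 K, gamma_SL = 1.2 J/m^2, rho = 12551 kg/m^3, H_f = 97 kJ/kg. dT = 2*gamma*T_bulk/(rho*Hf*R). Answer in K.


Radius R = 35/2 = 17.5 nm = 1.75e-08 m
Convert H_f = 97 kJ/kg = 97000 J/kg
dT = 2 * gamma_SL * T_bulk / (rho * H_f * R)
dT = 2 * 1.2 * 1305 / (12551 * 97000 * 1.75e-08)
dT = 147.0 K

147.0


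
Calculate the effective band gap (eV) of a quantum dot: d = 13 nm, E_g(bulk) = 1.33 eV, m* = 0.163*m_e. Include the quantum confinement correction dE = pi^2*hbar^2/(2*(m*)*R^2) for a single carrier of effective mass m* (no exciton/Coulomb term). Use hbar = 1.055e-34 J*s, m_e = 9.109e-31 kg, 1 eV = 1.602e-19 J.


Radius R = 13/2 nm = 6.5e-09 m
Confinement energy dE = pi^2 * hbar^2 / (2 * m_eff * m_e * R^2)
dE = pi^2 * (1.055e-34)^2 / (2 * 0.163 * 9.109e-31 * (6.5e-09)^2) J, divided by 1.602e-19 J/eV
dE = 0.0547 eV
Total band gap = E_g(bulk) + dE = 1.33 + 0.0547 = 1.3847 eV

1.3847


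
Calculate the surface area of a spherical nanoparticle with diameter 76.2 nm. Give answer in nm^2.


Radius r = 76.2/2 = 38.1 nm
Surface area SA = 4 * pi * r^2
SA = 4 * pi * (38.1)^2
SA = 18241.47 nm^2

18241.47


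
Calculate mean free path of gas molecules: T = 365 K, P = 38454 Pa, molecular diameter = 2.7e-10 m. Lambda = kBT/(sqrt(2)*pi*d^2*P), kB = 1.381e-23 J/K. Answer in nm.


Mean free path: lambda = kB*T / (sqrt(2) * pi * d^2 * P)
lambda = 1.381e-23 * 365 / (sqrt(2) * pi * (2.7e-10)^2 * 38454)
lambda = 4.04718e-07 m
lambda = 404.72 nm

404.72


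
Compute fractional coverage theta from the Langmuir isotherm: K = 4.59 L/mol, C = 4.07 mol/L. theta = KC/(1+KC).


Langmuir isotherm: theta = K*C / (1 + K*C)
K*C = 4.59 * 4.07 = 18.6813
theta = 18.6813 / (1 + 18.6813) = 18.6813 / 19.6813
theta = 0.9492

0.9492


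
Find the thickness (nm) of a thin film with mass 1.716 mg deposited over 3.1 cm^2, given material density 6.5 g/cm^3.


Convert: m = 1.716 mg = 1.7160e-06 kg, A = 3.1 cm^2 = 3.1000e-04 m^2, rho = 6.5 g/cm^3 = 6500 kg/m^3
t = m / (A * rho)
t = 1.7160e-06 / (3.1000e-04 * 6500)
t = 8.5161e-07 m = 851.6 nm

851.6


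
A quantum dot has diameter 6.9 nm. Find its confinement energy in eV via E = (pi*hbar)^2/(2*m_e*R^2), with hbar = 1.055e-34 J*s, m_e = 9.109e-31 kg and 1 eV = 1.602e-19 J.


Radius R = 6.9/2 = 3.45 nm = 3.45e-09 m
E = (pi * 1.055e-34)^2 / (2 * 9.109e-31 * (3.45e-09)^2)
E(J) = 5.06601e-21
E = E(J) / 1.602e-19 = 0.0316 eV

0.0316


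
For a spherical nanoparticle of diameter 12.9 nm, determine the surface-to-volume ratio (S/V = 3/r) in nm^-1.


Radius r = 12.9/2 = 6.45 nm
S/V = 3 / r = 3 / 6.45
S/V = 0.4651 nm^-1

0.4651


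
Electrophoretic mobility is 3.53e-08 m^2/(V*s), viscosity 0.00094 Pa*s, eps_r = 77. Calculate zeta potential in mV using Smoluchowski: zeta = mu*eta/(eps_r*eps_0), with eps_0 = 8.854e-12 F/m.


Smoluchowski equation: zeta = mu * eta / (eps_r * eps_0)
zeta = 3.53e-08 * 0.00094 / (77 * 8.854e-12)
zeta = 0.048671 V = 48.67 mV

48.67


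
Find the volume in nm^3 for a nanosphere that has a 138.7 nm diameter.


Radius r = 138.7/2 = 69.35 nm
Volume V = (4/3) * pi * r^3
V = (4/3) * pi * (69.35)^3
V = 1397101.65 nm^3

1397101.65


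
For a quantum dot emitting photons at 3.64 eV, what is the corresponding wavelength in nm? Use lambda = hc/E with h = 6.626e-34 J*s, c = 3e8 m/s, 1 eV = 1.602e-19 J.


Convert energy: E = 3.64 eV = 3.64 * 1.602e-19 = 5.83128e-19 J
lambda = h*c / E = 6.626e-34 * 3e8 / 5.83128e-19
lambda = 3.40886e-07 m = 340.9 nm

340.9


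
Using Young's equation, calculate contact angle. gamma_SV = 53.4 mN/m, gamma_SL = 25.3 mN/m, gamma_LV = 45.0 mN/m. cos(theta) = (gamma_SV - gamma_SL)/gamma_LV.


cos(theta) = (gamma_SV - gamma_SL) / gamma_LV
cos(theta) = (53.4 - 25.3) / 45.0
cos(theta) = 0.624444
theta = arccos(0.624444) = 51.36 degrees

51.36


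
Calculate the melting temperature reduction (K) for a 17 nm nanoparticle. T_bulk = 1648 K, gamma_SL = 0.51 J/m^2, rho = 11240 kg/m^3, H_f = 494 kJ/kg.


Radius R = 17/2 = 8.5 nm = 8.5e-09 m
Convert H_f = 494 kJ/kg = 494000 J/kg
dT = 2 * gamma_SL * T_bulk / (rho * H_f * R)
dT = 2 * 0.51 * 1648 / (11240 * 494000 * 8.5e-09)
dT = 35.6 K

35.6


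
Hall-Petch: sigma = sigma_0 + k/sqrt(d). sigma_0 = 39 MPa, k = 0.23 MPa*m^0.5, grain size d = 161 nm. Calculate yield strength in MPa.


d = 161 nm = 1.61e-07 m
sqrt(d) = 0.0004012481
Hall-Petch contribution = k / sqrt(d) = 0.23 / 0.0004012481 = 573.2 MPa
sigma = sigma_0 + k/sqrt(d) = 39 + 573.2 = 612.2 MPa

612.2


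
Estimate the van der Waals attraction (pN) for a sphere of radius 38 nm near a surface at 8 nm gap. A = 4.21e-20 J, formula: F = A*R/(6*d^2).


Convert to SI: R = 38 nm = 3.8e-08 m, d = 8 nm = 8e-09 m
F = A * R / (6 * d^2)
F = 4.21e-20 * 3.8e-08 / (6 * (8e-09)^2)
F = 4.16615e-12 N = 4.166 pN

4.166


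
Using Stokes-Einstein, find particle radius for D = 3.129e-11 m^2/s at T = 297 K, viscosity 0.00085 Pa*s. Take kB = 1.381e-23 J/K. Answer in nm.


Stokes-Einstein: R = kB*T / (6*pi*eta*D)
R = 1.381e-23 * 297 / (6 * pi * 0.00085 * 3.129e-11)
R = 8.18134e-09 m = 8.18 nm

8.18


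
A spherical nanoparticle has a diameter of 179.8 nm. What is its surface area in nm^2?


Radius r = 179.8/2 = 89.9 nm
Surface area SA = 4 * pi * r^2
SA = 4 * pi * (89.9)^2
SA = 101561.53 nm^2

101561.53


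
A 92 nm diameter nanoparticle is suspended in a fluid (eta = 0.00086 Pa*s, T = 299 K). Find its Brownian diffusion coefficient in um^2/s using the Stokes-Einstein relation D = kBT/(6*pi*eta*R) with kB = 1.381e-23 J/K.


Radius R = 92/2 = 46 nm = 4.6e-08 m
D = kB*T / (6*pi*eta*R)
D = 1.381e-23 * 299 / (6 * pi * 0.00086 * 4.6e-08)
D = 5.53742e-12 m^2/s = 5.537 um^2/s

5.537


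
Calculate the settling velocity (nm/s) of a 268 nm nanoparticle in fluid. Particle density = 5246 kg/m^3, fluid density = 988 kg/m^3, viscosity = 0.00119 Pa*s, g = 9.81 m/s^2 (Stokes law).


Radius R = 268/2 nm = 1.34e-07 m
Density difference = 5246 - 988 = 4258 kg/m^3
v = 2 * R^2 * (rho_p - rho_f) * g / (9 * eta)
v = 2 * (1.34e-07)^2 * 4258 * 9.81 / (9 * 0.00119)
v = 1.40063e-07 m/s = 140.0634 nm/s

140.0634


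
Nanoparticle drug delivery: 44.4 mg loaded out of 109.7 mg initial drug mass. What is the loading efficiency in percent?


Drug loading efficiency = (drug loaded / drug initial) * 100
DLE = 44.4 / 109.7 * 100
DLE = 0.4047 * 100
DLE = 40.47%

40.47


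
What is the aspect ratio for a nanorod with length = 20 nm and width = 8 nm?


Aspect ratio AR = length / diameter
AR = 20 / 8
AR = 2.5

2.5


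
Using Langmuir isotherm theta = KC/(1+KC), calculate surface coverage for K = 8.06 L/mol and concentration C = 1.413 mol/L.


Langmuir isotherm: theta = K*C / (1 + K*C)
K*C = 8.06 * 1.413 = 11.38878
theta = 11.38878 / (1 + 11.38878) = 11.38878 / 12.38878
theta = 0.9193

0.9193


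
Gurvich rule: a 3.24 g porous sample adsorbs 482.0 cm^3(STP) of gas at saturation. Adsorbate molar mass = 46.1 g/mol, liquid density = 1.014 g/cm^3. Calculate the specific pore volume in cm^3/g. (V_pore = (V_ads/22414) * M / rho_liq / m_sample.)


Moles adsorbed n = V_ads / 22414 = 482.0 / 22414 = 2.150442e-02 mol
Liquid volume V_liq = n * M / rho_liq = 2.150442e-02 * 46.1 / 1.014 = 0.97767 cm^3
Specific pore volume V_pore = V_liq / m_sample = 0.97767 / 3.24
V_pore = 0.3017 cm^3/g

0.3017


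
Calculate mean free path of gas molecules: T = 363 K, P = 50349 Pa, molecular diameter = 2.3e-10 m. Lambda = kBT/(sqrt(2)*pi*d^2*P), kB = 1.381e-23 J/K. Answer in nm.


Mean free path: lambda = kB*T / (sqrt(2) * pi * d^2 * P)
lambda = 1.381e-23 * 363 / (sqrt(2) * pi * (2.3e-10)^2 * 50349)
lambda = 4.23632e-07 m
lambda = 423.63 nm

423.63


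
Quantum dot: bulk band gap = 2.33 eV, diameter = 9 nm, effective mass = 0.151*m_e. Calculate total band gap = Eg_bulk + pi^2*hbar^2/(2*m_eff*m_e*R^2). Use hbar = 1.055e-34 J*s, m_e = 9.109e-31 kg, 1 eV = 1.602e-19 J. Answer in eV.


Radius R = 9/2 nm = 4.5e-09 m
Confinement energy dE = pi^2 * hbar^2 / (2 * m_eff * m_e * R^2)
dE = pi^2 * (1.055e-34)^2 / (2 * 0.151 * 9.109e-31 * (4.5e-09)^2) J, divided by 1.602e-19 J/eV
dE = 0.1231 eV
Total band gap = E_g(bulk) + dE = 2.33 + 0.1231 = 2.4531 eV

2.4531


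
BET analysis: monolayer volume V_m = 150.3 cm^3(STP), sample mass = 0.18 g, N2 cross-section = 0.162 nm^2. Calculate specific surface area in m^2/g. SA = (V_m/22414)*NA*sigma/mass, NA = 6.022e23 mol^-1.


Number of moles in monolayer = V_m / 22414 = 150.3 / 22414 = 0.00670563
Number of molecules = moles * NA = 0.00670563 * 6.022e23
SA = molecules * sigma / mass
SA = (150.3 / 22414) * 6.022e23 * 0.162e-18 / 0.18
SA = 3634.3 m^2/g

3634.3


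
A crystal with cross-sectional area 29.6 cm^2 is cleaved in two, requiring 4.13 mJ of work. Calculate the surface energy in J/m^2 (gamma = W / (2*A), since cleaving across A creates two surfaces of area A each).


Convert: A = 29.6 cm^2 = 0.00296 m^2, W = 4.13 mJ = 0.00413 J
Cleaving exposes two faces of area A, so total new surface = 2*A and gamma = W / (2*A)
gamma = 0.00413 / (2 * 0.00296)
gamma = 0.698 J/m^2

0.698


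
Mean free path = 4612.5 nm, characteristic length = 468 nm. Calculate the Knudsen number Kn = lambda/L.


Knudsen number Kn = lambda / L
Kn = 4612.5 / 468
Kn = 9.8558

9.8558


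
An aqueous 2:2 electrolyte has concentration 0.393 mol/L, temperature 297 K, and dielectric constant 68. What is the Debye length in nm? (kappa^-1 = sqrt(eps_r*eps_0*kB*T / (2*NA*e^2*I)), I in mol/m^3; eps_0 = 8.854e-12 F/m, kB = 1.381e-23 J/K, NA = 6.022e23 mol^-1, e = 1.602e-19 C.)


Ionic strength I = 0.393 * 2^2 * 1000 = 1572 mol/m^3
kappa^-1 = sqrt(68 * 8.854e-12 * 1.381e-23 * 297 / (2 * 6.022e23 * (1.602e-19)^2 * 1572))
kappa^-1 = 0.225 nm

0.225


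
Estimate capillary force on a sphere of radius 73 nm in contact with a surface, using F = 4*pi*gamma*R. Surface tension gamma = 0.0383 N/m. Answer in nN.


Convert radius: R = 73 nm = 7.3e-08 m
F = 4 * pi * gamma * R
F = 4 * pi * 0.0383 * 7.3e-08
F = 3.51343e-08 N = 35.1343 nN

35.1343


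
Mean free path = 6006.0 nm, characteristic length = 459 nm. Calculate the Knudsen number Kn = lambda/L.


Knudsen number Kn = lambda / L
Kn = 6006.0 / 459
Kn = 13.085

13.085


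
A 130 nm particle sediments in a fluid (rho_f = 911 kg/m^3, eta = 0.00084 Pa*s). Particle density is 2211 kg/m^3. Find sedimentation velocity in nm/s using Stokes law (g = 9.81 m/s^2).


Radius R = 130/2 nm = 6.5e-08 m
Density difference = 2211 - 911 = 1300 kg/m^3
v = 2 * R^2 * (rho_p - rho_f) * g / (9 * eta)
v = 2 * (6.5e-08)^2 * 1300 * 9.81 / (9 * 0.00084)
v = 1.42543e-08 m/s = 14.2543 nm/s

14.2543


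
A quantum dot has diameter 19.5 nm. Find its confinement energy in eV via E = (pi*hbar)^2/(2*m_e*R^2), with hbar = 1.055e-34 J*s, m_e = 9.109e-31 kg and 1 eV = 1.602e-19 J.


Radius R = 19.5/2 = 9.75 nm = 9.75e-09 m
E = (pi * 1.055e-34)^2 / (2 * 9.109e-31 * (9.75e-09)^2)
E(J) = 6.343e-22
E = E(J) / 1.602e-19 = 0.004 eV

0.004


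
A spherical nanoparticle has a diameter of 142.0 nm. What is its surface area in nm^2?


Radius r = 142.0/2 = 71 nm
Surface area SA = 4 * pi * r^2
SA = 4 * pi * (71)^2
SA = 63347.07 nm^2

63347.07


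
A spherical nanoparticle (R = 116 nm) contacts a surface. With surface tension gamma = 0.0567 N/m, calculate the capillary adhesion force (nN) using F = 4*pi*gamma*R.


Convert radius: R = 116 nm = 1.16e-07 m
F = 4 * pi * gamma * R
F = 4 * pi * 0.0567 * 1.16e-07
F = 8.26515e-08 N = 82.6515 nN

82.6515


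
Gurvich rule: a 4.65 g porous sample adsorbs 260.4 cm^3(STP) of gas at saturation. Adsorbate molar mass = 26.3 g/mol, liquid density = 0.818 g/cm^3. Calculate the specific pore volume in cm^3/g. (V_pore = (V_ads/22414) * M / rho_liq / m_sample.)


Moles adsorbed n = V_ads / 22414 = 260.4 / 22414 = 1.161774e-02 mol
Liquid volume V_liq = n * M / rho_liq = 1.161774e-02 * 26.3 / 0.818 = 0.37353 cm^3
Specific pore volume V_pore = V_liq / m_sample = 0.37353 / 4.65
V_pore = 0.0803 cm^3/g

0.0803


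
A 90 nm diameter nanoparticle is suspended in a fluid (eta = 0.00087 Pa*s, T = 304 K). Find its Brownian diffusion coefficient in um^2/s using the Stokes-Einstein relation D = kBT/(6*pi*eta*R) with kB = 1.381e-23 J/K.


Radius R = 90/2 = 45 nm = 4.5e-08 m
D = kB*T / (6*pi*eta*R)
D = 1.381e-23 * 304 / (6 * pi * 0.00087 * 4.5e-08)
D = 5.68898e-12 m^2/s = 5.689 um^2/s

5.689


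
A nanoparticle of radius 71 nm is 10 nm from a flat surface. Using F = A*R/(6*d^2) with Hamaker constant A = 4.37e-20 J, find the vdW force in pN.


Convert to SI: R = 71 nm = 7.1e-08 m, d = 10 nm = 1e-08 m
F = A * R / (6 * d^2)
F = 4.37e-20 * 7.1e-08 / (6 * (1e-08)^2)
F = 5.17117e-12 N = 5.171 pN

5.171


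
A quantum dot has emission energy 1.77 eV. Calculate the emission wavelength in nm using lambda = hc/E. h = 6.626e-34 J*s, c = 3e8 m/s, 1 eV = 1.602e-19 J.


Convert energy: E = 1.77 eV = 1.77 * 1.602e-19 = 2.83554e-19 J
lambda = h*c / E = 6.626e-34 * 3e8 / 2.83554e-19
lambda = 7.0103e-07 m = 701.0 nm

701.0


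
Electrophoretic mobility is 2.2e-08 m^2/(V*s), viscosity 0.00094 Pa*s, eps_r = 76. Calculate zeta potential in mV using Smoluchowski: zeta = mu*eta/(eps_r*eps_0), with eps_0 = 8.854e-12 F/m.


Smoluchowski equation: zeta = mu * eta / (eps_r * eps_0)
zeta = 2.2e-08 * 0.00094 / (76 * 8.854e-12)
zeta = 0.030732 V = 30.73 mV

30.73


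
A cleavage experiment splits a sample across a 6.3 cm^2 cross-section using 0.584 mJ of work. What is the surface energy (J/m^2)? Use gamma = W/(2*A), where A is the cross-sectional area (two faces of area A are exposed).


Convert: A = 6.3 cm^2 = 0.00063 m^2, W = 0.584 mJ = 0.000584 J
Cleaving exposes two faces of area A, so total new surface = 2*A and gamma = W / (2*A)
gamma = 0.000584 / (2 * 0.00063)
gamma = 0.463 J/m^2

0.463


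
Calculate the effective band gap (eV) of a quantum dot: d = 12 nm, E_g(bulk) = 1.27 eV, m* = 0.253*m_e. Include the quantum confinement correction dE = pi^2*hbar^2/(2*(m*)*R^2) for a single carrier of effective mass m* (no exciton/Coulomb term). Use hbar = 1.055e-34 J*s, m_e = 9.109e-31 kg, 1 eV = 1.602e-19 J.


Radius R = 12/2 nm = 6e-09 m
Confinement energy dE = pi^2 * hbar^2 / (2 * m_eff * m_e * R^2)
dE = pi^2 * (1.055e-34)^2 / (2 * 0.253 * 9.109e-31 * (6e-09)^2) J, divided by 1.602e-19 J/eV
dE = 0.0413 eV
Total band gap = E_g(bulk) + dE = 1.27 + 0.0413 = 1.3113 eV

1.3113


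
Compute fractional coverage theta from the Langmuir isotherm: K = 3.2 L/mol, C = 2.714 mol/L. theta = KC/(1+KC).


Langmuir isotherm: theta = K*C / (1 + K*C)
K*C = 3.2 * 2.714 = 8.6848
theta = 8.6848 / (1 + 8.6848) = 8.6848 / 9.6848
theta = 0.8967

0.8967


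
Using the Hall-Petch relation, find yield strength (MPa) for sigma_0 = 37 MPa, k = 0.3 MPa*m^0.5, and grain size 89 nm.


d = 89 nm = 8.9e-08 m
sqrt(d) = 0.0002983287
Hall-Petch contribution = k / sqrt(d) = 0.3 / 0.0002983287 = 1005.6 MPa
sigma = sigma_0 + k/sqrt(d) = 37 + 1005.6 = 1042.6 MPa

1042.6


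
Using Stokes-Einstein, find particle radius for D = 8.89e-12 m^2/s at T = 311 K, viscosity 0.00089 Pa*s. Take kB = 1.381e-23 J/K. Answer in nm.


Stokes-Einstein: R = kB*T / (6*pi*eta*D)
R = 1.381e-23 * 311 / (6 * pi * 0.00089 * 8.89e-12)
R = 2.87979e-08 m = 28.8 nm

28.8


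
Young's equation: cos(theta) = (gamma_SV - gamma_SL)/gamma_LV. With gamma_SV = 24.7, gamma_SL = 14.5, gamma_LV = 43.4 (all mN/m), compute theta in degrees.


cos(theta) = (gamma_SV - gamma_SL) / gamma_LV
cos(theta) = (24.7 - 14.5) / 43.4
cos(theta) = 0.235023
theta = arccos(0.235023) = 76.41 degrees

76.41


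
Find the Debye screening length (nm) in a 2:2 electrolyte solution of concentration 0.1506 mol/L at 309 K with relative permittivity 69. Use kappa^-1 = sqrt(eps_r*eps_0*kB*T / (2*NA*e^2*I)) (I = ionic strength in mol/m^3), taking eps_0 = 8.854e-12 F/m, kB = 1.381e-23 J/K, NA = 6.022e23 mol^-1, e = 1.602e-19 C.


Ionic strength I = 0.1506 * 2^2 * 1000 = 602.4 mol/m^3
kappa^-1 = sqrt(69 * 8.854e-12 * 1.381e-23 * 309 / (2 * 6.022e23 * (1.602e-19)^2 * 602.4))
kappa^-1 = 0.374 nm

0.374


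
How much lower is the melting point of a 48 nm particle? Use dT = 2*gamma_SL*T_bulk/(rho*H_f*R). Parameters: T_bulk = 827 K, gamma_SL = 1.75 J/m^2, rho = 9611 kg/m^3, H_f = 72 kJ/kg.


Radius R = 48/2 = 24 nm = 2.4e-08 m
Convert H_f = 72 kJ/kg = 72000 J/kg
dT = 2 * gamma_SL * T_bulk / (rho * H_f * R)
dT = 2 * 1.75 * 827 / (9611 * 72000 * 2.4e-08)
dT = 174.3 K

174.3


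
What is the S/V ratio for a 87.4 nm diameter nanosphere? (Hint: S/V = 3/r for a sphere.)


Radius r = 87.4/2 = 43.7 nm
S/V = 3 / r = 3 / 43.7
S/V = 0.0686 nm^-1

0.0686


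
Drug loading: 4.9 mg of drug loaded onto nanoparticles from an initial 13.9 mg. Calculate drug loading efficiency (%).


Drug loading efficiency = (drug loaded / drug initial) * 100
DLE = 4.9 / 13.9 * 100
DLE = 0.3525 * 100
DLE = 35.25%

35.25


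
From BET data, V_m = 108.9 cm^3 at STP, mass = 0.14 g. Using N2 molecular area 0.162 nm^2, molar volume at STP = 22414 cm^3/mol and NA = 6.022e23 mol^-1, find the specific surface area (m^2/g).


Number of moles in monolayer = V_m / 22414 = 108.9 / 22414 = 0.00485857
Number of molecules = moles * NA = 0.00485857 * 6.022e23
SA = molecules * sigma / mass
SA = (108.9 / 22414) * 6.022e23 * 0.162e-18 / 0.14
SA = 3385.6 m^2/g

3385.6
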